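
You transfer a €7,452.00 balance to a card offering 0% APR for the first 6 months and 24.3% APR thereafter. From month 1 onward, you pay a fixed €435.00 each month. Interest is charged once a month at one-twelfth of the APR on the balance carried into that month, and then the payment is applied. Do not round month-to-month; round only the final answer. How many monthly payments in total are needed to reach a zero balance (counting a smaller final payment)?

19 payments

Promo months 1–6 at r₀ = 0%/12 = 0; months 7+ at r₁ = 24.3%/12 = 0.02025.
After month 6 (no interest yet): B = €7,452.00 − 6·€435.00 = €4,842.00.
Then at r₁ with €435.00/mo: n₂ = −ln(1 − r₁·B/P)/ln(1+r₁) ≈ 12.74 → 13 more payments.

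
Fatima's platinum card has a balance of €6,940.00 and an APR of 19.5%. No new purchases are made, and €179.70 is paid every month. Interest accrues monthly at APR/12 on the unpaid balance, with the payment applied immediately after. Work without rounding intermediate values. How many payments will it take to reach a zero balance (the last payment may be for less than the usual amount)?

Monthly rate r = 19.5%/12 = 1.625% = 0.01625.
Recurrence: B ← B·(1+r) − €179.70.
Month 1: interest €112.78; balance after payment €6,873.07.
Month 2: interest €111.69; balance after payment €6,805.06.
Closed form: n = −ln(1 − rB₀/P)/ln(1+r) = −ln(0.37243)/ln(1.01625) ≈ 61.275, so the balance reaches zero during payment 62.

62 payments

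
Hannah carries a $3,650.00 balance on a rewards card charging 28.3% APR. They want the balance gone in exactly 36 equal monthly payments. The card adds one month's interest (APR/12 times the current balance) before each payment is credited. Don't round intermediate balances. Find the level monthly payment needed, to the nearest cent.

Monthly rate r = 28.3%/12 = 2.35833% = 0.0235833.
Level-payment amortization: P = B₀·r / (1 − (1+r)^(−n)) = 3650.00·0.0235833 / (1 − 1.02358^(−36)).
Denominator 1 − (1+r)^(−36) = 0.567919575.
P = 86.0792 / 0.567919575 ≈ 151.57.

$151.57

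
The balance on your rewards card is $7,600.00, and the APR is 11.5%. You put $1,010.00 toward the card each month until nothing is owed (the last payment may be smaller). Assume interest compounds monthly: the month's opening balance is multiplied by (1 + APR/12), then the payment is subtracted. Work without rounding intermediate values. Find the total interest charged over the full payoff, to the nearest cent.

Monthly rate r = 11.5%/12 = 0.958333% = 0.00958333.
Payoff takes n = ⌈−ln(1 − rB₀/P)/ln(1+r)⌉ = ⌈7.847⌉ = 8 payments; the last is $856.32.
Total paid = 7·$1,010.00 + $856.32 = $7,926.32.
Total interest = total paid − principal = $7,926.32 − $7,600.00 = $326.32.

$326.32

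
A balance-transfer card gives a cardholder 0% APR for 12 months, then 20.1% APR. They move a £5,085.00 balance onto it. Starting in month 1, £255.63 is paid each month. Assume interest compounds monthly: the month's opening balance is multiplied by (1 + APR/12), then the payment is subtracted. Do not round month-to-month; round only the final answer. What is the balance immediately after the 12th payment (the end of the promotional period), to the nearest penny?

£2,017.44

Promo months 1–12 at r₀ = 0%/12 = 0; months 13+ at r₁ = 20.1%/12 = 0.01675.
After month 12 (no interest yet): B = £5,085.00 − 12·£255.63 = £2,017.44.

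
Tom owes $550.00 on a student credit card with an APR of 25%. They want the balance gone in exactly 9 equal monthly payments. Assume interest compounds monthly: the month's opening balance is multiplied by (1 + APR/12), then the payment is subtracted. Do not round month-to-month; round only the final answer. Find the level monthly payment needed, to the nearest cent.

$67.65

Monthly rate r = 25%/12 = 2.08333% = 0.0208333.
Level-payment amortization: P = B₀·r / (1 − (1+r)^(−n)) = 550.00·0.0208333 / (1 − 1.02083^(−9)).
Denominator 1 − (1+r)^(−9) = 0.169372288.
P = 11.4583 / 0.169372288 ≈ 67.65.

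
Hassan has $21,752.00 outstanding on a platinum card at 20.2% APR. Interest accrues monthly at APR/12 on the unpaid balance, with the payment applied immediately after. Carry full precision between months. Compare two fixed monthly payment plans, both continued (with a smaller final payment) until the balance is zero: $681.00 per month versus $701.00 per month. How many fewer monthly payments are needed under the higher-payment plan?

2 fewer payments

Monthly rate r = 20.2%/12 = 1.68333% = 0.0168333.
At $681.00/mo: n = ⌈−ln(1 − rB₀/P)/ln(1+r)⌉ = 47 payments (last $148.04); total interest = total paid − $21,752.00 = $9,722.04.
At $701.00/mo: 45 payments (last $183.77); total interest $9,275.77.
Payments saved = 47 − 45 = 2.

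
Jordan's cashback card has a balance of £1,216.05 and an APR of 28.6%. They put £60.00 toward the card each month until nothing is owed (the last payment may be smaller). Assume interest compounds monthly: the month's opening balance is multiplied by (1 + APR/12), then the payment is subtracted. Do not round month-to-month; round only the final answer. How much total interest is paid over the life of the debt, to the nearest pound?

Monthly rate r = 28.6%/12 = 2.38333% = 0.0238333.
Payoff takes n = ⌈−ln(1 − rB₀/P)/ln(1+r)⌉ = ⌈28.012⌉ = 29 payments; the last is £0.74.
Total paid = 28·£60.00 + £0.74 = £1,680.74.
Total interest = total paid − principal = £1,680.74 − £1,216.05 = £464.69.

£465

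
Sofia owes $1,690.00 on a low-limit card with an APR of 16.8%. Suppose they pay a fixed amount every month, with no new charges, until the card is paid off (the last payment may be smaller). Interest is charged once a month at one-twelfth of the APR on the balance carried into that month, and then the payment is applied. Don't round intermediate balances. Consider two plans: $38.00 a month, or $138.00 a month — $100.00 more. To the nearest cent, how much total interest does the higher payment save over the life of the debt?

Monthly rate r = 16.8%/12 = 1.4% = 0.014.
At $38.00/mo: n = ⌈−ln(1 − rB₀/P)/ln(1+r)⌉ = 71 payments (last $3.66); total interest = total paid − $1,690.00 = $973.66.
At $138.00/mo: 14 payments (last $73.09); total interest $177.09.
Interest saved = $973.66 − $177.09 = $796.57.

$796.57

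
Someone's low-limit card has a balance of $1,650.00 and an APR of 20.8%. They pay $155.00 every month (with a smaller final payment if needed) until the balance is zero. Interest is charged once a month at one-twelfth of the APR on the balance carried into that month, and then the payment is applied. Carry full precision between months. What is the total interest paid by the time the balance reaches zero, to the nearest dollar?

Monthly rate r = 20.8%/12 = 1.73333% = 0.0173333.
Payoff takes n = ⌈−ln(1 − rB₀/P)/ln(1+r)⌉ = ⌈11.869⌉ = 12 payments; the last is $134.91.
Total paid = 11·$155.00 + $134.91 = $1,839.91.
Total interest = total paid − principal = $1,839.91 − $1,650.00 = $189.91.

$190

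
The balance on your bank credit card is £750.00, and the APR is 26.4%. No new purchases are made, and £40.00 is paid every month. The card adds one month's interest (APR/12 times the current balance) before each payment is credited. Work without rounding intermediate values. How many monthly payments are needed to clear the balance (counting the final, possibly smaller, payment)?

Monthly rate r = 26.4%/12 = 2.2% = 0.022.
Recurrence: B ← B·(1+r) − £40.00.
Month 1: interest £16.50; balance after payment £726.50.
Month 2: interest £15.98; balance after payment £702.48.
Closed form: n = −ln(1 − rB₀/P)/ln(1+r) = −ln(0.5875)/ln(1.022) ≈ 24.441, so the balance reaches zero during payment 25.

25 payments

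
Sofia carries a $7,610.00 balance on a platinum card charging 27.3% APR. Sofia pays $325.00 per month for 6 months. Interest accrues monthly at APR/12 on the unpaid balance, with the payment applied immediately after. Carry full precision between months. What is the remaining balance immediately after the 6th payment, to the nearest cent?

Monthly rate r = 27.3%/12 = 2.275% = 0.02275.
Each month: B ← B·(1+r) − $325.00.
Month 1: interest $173.13; balance after payment $7,458.13.
Month 2: interest $169.67; balance after payment $7,302.80.
Month 3: interest $166.14; balance after payment $7,143.94.
Month 4: interest $162.52; balance after payment $6,981.46.
Month 5: interest $158.83; balance after payment $6,815.29.
Month 6: interest $155.05; balance after payment $6,645.34.

$6,645.34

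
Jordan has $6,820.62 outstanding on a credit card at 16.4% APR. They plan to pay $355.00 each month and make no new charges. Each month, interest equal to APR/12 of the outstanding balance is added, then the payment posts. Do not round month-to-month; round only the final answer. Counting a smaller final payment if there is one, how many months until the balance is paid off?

23 months

Monthly rate r = 16.4%/12 = 1.36667% = 0.0136667.
Recurrence: B ← B·(1+r) − $355.00.
Month 1: interest $93.22; balance after payment $6,558.84.
Month 2: interest $89.64; balance after payment $6,293.47.
Closed form: n = −ln(1 − rB₀/P)/ln(1+r) = −ln(0.73742)/ln(1.01367) ≈ 22.439, so the balance reaches zero during payment 23.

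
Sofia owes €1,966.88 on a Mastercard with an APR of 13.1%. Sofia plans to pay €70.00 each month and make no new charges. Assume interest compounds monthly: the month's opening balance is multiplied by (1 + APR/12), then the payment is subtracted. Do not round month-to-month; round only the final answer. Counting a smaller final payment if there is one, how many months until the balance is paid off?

Monthly rate r = 13.1%/12 = 1.09167% = 0.0109167.
Recurrence: B ← B·(1+r) − €70.00.
Month 1: interest €21.47; balance after payment €1,918.35.
Month 2: interest €20.94; balance after payment €1,869.29.
Closed form: n = −ln(1 − rB₀/P)/ln(1+r) = −ln(0.69326)/ln(1.01092) ≈ 33.742, so the balance reaches zero during payment 34.

34 payments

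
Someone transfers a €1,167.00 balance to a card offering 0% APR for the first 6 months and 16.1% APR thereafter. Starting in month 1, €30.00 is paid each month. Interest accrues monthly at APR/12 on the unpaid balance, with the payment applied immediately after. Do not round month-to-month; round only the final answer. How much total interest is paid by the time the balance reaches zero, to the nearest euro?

Promo months 1–6 at r₀ = 0%/12 = 0; months 7+ at r₁ = 16.1%/12 = 0.0134167.
After month 6 (no interest yet): B = €1,167.00 − 6·€30.00 = €987.00.
Then at r₁ with €30.00/mo: n₂ = −ln(1 − r₁·B/P)/ln(1+r₁) ≈ 43.69 → 44 more payments.
Total paid = 49·€30.00 + €20.88 = €1,490.88; interest = €1,490.88 − €1,167.00 = €323.88.

€324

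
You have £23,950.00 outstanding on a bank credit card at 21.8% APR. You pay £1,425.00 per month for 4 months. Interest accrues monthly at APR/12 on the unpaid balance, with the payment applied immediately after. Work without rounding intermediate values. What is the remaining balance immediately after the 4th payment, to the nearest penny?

Monthly rate r = 21.8%/12 = 1.81667% = 0.0181667.
Each month: B ← B·(1+r) − £1,425.00.
Month 1: interest £435.09; balance after payment £22,960.09.
Month 2: interest £417.11; balance after payment £21,952.20.
Month 3: interest £398.80; balance after payment £20,926.00.
Month 4: interest £380.16; balance after payment £19,881.15.

£19,881.15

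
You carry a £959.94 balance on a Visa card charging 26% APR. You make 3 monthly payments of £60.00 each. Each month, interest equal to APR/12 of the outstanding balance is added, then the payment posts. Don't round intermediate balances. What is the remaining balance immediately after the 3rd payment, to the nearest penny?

£839.77

Monthly rate r = 26%/12 = 2.16667% = 0.0216667.
Each month: B ← B·(1+r) − £60.00.
Month 1: interest £20.80; balance after payment £920.74.
Month 2: interest £19.95; balance after payment £880.69.
Month 3: interest £19.08; balance after payment £839.77.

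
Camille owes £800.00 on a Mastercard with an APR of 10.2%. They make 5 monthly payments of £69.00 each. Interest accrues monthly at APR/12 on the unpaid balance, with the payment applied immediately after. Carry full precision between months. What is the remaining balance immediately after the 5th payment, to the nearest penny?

£483.67

Monthly rate r = 10.2%/12 = 0.85% = 0.0085.
Each month: B ← B·(1+r) − £69.00.
Month 1: interest £6.80; balance after payment £737.80.
Month 2: interest £6.27; balance after payment £675.07.
Month 3: interest £5.74; balance after payment £611.81.
Month 4: interest £5.20; balance after payment £548.01.
Month 5: interest £4.66; balance after payment £483.67.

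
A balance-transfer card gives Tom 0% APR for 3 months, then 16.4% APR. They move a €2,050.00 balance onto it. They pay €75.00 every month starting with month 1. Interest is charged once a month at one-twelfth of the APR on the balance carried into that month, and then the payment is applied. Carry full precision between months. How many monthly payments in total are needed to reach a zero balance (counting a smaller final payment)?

33 months

Promo months 1–3 at r₀ = 0%/12 = 0; months 4+ at r₁ = 16.4%/12 = 0.0136667.
After month 3 (no interest yet): B = €2,050.00 − 3·€75.00 = €1,825.00.
Then at r₁ with €75.00/mo: n₂ = −ln(1 − r₁·B/P)/ln(1+r₁) ≈ 29.78 → 30 more payments.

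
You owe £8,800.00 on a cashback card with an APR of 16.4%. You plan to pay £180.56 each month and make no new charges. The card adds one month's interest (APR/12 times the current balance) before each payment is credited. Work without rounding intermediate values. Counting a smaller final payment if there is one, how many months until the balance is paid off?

81 payments

Monthly rate r = 16.4%/12 = 1.36667% = 0.0136667.
Recurrence: B ← B·(1+r) − £180.56.
Month 1: interest £120.27; balance after payment £8,739.71.
Month 2: interest £119.44; balance after payment £8,678.59.
Closed form: n = −ln(1 − rB₀/P)/ln(1+r) = −ln(0.33392)/ln(1.01367) ≈ 80.804, so the balance reaches zero during payment 81.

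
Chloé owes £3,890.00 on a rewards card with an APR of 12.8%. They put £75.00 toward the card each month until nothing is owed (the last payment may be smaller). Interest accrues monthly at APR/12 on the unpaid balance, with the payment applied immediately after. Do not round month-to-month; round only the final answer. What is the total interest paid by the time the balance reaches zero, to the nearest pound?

£1,806

Monthly rate r = 12.8%/12 = 1.06667% = 0.0106667.
Payoff takes n = ⌈−ln(1 − rB₀/P)/ln(1+r)⌉ = ⌈75.941⌉ = 76 payments; the last is £70.57.
Total paid = 75·£75.00 + £70.57 = £5,695.57.
Total interest = total paid − principal = £5,695.57 − £3,890.00 = £1,805.57.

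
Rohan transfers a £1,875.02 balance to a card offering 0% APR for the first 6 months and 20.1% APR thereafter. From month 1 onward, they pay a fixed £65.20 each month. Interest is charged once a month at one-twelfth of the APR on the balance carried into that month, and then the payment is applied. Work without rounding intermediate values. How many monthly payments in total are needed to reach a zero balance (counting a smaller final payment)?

Promo months 1–6 at r₀ = 0%/12 = 0; months 7+ at r₁ = 20.1%/12 = 0.01675.
After month 6 (no interest yet): B = £1,875.02 − 6·£65.20 = £1,483.82.
Then at r₁ with £65.20/mo: n₂ = −ln(1 − r₁·B/P)/ln(1+r₁) ≈ 28.89 → 29 more payments.

35 payments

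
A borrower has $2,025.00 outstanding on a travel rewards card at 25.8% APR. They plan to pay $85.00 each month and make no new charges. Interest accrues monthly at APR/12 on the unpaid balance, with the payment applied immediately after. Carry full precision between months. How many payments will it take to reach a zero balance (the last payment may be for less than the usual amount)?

34 payments

Monthly rate r = 25.8%/12 = 2.15% = 0.0215.
Recurrence: B ← B·(1+r) − $85.00.
Month 1: interest $43.54; balance after payment $1,983.54.
Month 2: interest $42.65; balance after payment $1,941.18.
Closed form: n = −ln(1 − rB₀/P)/ln(1+r) = −ln(0.48779)/ln(1.0215) ≈ 33.747, so the balance reaches zero during payment 34.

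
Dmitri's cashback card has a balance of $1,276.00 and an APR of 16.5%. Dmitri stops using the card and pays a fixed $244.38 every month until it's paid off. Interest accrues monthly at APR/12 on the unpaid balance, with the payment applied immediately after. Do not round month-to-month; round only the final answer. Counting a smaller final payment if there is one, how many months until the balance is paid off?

6 payments

Monthly rate r = 16.5%/12 = 1.375% = 0.01375.
Recurrence: B ← B·(1+r) − $244.38.
Month 1: interest $17.55; balance after payment $1,049.16.
Month 2: interest $14.43; balance after payment $819.21.
Month 3: interest $11.26; balance after payment $586.10.
Month 4: interest $8.06; balance after payment $349.77.
Month 5: interest $4.81; balance after payment $110.20.
Month 6: interest $1.52; balance after payment $0.00.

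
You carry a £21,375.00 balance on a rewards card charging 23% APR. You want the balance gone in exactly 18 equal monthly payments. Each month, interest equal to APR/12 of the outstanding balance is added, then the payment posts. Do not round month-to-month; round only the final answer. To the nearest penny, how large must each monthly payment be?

£1,415.33

Monthly rate r = 23%/12 = 1.91667% = 0.0191667.
Level-payment amortization: P = B₀·r / (1 − (1+r)^(−n)) = 21375.00·0.0191667 / (1 − 1.01917^(−18)).
Denominator 1 − (1+r)^(−18) = 0.289463811.
P = 409.687 / 0.289463811 ≈ 1415.33.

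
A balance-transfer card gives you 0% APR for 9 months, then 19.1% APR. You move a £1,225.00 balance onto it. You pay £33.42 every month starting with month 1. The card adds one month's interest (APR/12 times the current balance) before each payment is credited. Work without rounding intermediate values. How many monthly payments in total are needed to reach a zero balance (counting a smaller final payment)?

46 months

Promo months 1–9 at r₀ = 0%/12 = 0; months 10+ at r₁ = 19.1%/12 = 0.0159167.
After month 9 (no interest yet): B = £1,225.00 − 9·£33.42 = £924.22.
Then at r₁ with £33.42/mo: n₂ = −ln(1 − r₁·B/P)/ln(1+r₁) ≈ 36.74 → 37 more payments.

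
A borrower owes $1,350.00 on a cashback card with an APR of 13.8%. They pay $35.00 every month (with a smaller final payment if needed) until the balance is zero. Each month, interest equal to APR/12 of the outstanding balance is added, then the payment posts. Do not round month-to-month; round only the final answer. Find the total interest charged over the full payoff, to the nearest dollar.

Monthly rate r = 13.8%/12 = 1.15% = 0.0115.
Payoff takes n = ⌈−ln(1 − rB₀/P)/ln(1+r)⌉ = ⌈51.268⌉ = 52 payments; the last is $9.42.
Total paid = 51·$35.00 + $9.42 = $1,794.42.
Total interest = total paid − principal = $1,794.42 − $1,350.00 = $444.42.

$444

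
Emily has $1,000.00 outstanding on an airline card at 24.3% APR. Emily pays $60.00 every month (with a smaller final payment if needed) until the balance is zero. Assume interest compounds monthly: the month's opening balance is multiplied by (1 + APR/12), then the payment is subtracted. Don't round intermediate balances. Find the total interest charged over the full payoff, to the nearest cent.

Monthly rate r = 24.3%/12 = 2.025% = 0.02025.
Payoff takes n = ⌈−ln(1 − rB₀/P)/ln(1+r)⌉ = ⌈20.538⌉ = 21 payments; the last is $32.41.
Total paid = 20·$60.00 + $32.41 = $1,232.41.
Total interest = total paid − principal = $1,232.41 − $1,000.00 = $232.41.

$232.41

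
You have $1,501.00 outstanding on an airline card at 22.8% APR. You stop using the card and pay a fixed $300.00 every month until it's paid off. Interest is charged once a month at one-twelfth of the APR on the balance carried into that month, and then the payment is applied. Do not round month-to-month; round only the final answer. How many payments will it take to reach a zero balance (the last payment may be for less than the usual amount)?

6 payments

Monthly rate r = 22.8%/12 = 1.9% = 0.019.
Recurrence: B ← B·(1+r) − $300.00.
Month 1: interest $28.52; balance after payment $1,229.52.
Month 2: interest $23.36; balance after payment $952.88.
Month 3: interest $18.10; balance after payment $670.98.
Month 4: interest $12.75; balance after payment $383.73.
Month 5: interest $7.29; balance after payment $91.02.
Month 6: interest $1.73; balance after payment $0.00.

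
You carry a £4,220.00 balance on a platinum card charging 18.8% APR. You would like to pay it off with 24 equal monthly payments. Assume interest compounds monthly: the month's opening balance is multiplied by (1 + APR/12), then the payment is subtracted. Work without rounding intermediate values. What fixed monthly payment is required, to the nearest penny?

Monthly rate r = 18.8%/12 = 1.56667% = 0.0156667.
Level-payment amortization: P = B₀·r / (1 − (1+r)^(−n)) = 4220.00·0.0156667 / (1 − 1.01567^(−24)).
Denominator 1 − (1+r)^(−24) = 0.311393351.
P = 66.1133 / 0.311393351 ≈ 212.31.

£212.31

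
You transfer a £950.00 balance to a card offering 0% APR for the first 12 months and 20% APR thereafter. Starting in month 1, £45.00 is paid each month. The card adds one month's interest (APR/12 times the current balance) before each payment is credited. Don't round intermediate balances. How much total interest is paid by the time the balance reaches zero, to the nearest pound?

£38

Promo months 1–12 at r₀ = 0%/12 = 0; months 13+ at r₁ = 20%/12 = 0.0166667.
After month 12 (no interest yet): B = £950.00 − 12·£45.00 = £410.00.
Then at r₁ with £45.00/mo: n₂ = −ln(1 − r₁·B/P)/ln(1+r₁) ≈ 9.96 → 10 more payments.
Total paid = 21·£45.00 + £43.40 = £988.40; interest = £988.40 − £950.00 = £38.40.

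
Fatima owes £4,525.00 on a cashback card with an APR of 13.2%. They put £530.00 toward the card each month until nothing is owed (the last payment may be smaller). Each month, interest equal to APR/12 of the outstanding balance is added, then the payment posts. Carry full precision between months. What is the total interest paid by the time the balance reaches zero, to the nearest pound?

Monthly rate r = 13.2%/12 = 1.1% = 0.011.
Payoff takes n = ⌈−ln(1 − rB₀/P)/ln(1+r)⌉ = ⌈9.015⌉ = 10 payments; the last is £7.93.
Total paid = 9·£530.00 + £7.93 = £4,777.93.
Total interest = total paid − principal = £4,777.93 − £4,525.00 = £252.93.

£253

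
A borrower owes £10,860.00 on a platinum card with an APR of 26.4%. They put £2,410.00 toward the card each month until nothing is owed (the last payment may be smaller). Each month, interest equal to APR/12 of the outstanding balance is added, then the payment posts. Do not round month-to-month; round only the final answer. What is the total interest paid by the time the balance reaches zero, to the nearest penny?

Monthly rate r = 26.4%/12 = 2.2% = 0.022.
Payoff takes n = ⌈−ln(1 − rB₀/P)/ln(1+r)⌉ = ⌈4.798⌉ = 5 payments; the last is £1,926.34.
Total paid = 4·£2,410.00 + £1,926.34 = £11,566.34.
Total interest = total paid − principal = £11,566.34 − £10,860.00 = £706.34.

£706.34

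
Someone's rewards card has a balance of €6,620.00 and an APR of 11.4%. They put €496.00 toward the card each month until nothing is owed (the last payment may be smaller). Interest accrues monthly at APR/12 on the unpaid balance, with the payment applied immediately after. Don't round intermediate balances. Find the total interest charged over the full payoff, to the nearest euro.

Monthly rate r = 11.4%/12 = 0.95% = 0.0095.
Payoff takes n = ⌈−ln(1 − rB₀/P)/ln(1+r)⌉ = ⌈14.340⌉ = 15 payments; the last is €169.02.
Total paid = 14·€496.00 + €169.02 = €7,113.02.
Total interest = total paid − principal = €7,113.02 − €6,620.00 = €493.02.

€493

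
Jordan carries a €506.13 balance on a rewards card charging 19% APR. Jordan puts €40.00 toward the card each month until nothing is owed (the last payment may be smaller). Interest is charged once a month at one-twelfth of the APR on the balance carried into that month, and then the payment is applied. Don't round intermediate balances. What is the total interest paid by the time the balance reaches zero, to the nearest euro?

Monthly rate r = 19%/12 = 1.58333% = 0.0158333.
Payoff takes n = ⌈−ln(1 − rB₀/P)/ln(1+r)⌉ = ⌈14.232⌉ = 15 payments; the last is €9.33.
Total paid = 14·€40.00 + €9.33 = €569.33.
Total interest = total paid − principal = €569.33 − €506.13 = €63.20.

€63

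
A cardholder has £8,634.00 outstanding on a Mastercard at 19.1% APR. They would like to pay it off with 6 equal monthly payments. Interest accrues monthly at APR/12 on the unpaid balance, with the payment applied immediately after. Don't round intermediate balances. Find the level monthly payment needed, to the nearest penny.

Monthly rate r = 19.1%/12 = 1.59167% = 0.0159167.
Level-payment amortization: P = B₀·r / (1 − (1+r)^(−n)) = 8634.00·0.0159167 / (1 − 1.01592^(−6)).
Denominator 1 − (1+r)^(−6) = 0.0903978281.
P = 137.425 / 0.0903978281 ≈ 1520.22.

£1,520.22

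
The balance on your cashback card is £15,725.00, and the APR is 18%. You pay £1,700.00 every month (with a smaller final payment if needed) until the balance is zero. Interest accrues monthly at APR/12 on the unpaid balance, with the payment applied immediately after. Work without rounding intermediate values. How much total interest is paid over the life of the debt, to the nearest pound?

£1,331

Monthly rate r = 18%/12 = 1.5% = 0.015.
Payoff takes n = ⌈−ln(1 − rB₀/P)/ln(1+r)⌉ = ⌈10.033⌉ = 11 payments; the last is £55.70.
Total paid = 10·£1,700.00 + £55.70 = £17,055.70.
Total interest = total paid − principal = £17,055.70 − £15,725.00 = £1,330.70.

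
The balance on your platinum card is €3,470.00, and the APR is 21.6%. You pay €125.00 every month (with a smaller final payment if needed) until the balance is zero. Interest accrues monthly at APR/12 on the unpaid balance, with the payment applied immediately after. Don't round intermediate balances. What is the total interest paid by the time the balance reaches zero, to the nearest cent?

€1,382.40

Monthly rate r = 21.6%/12 = 1.8% = 0.018.
Payoff takes n = ⌈−ln(1 − rB₀/P)/ln(1+r)⌉ = ⌈38.818⌉ = 39 payments; the last is €102.40.
Total paid = 38·€125.00 + €102.40 = €4,852.40.
Total interest = total paid − principal = €4,852.40 − €3,470.00 = €1,382.40.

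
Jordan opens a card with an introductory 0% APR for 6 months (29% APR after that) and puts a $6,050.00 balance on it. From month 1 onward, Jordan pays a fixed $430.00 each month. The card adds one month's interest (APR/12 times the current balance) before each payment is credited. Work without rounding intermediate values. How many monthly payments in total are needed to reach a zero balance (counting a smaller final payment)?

16 months

Promo months 1–6 at r₀ = 0%/12 = 0; months 7+ at r₁ = 29%/12 = 0.0241667.
After month 6 (no interest yet): B = $6,050.00 − 6·$430.00 = $3,470.00.
Then at r₁ with $430.00/mo: n₂ = −ln(1 − r₁·B/P)/ln(1+r₁) ≈ 9.08 → 10 more payments.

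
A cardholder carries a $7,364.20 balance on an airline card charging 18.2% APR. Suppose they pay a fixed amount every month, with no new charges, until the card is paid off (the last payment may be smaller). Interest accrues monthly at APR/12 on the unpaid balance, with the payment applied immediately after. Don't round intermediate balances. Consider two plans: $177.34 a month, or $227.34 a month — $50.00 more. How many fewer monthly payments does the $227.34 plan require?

22 fewer payments

Monthly rate r = 18.2%/12 = 1.51667% = 0.0151667.
At $177.34/mo: n = ⌈−ln(1 − rB₀/P)/ln(1+r)⌉ = 67 payments (last $2.99); total interest = total paid − $7,364.20 = $4,343.23.
At $227.34/mo: 45 payments (last $204.92); total interest $2,843.68.
Payments saved = 67 − 45 = 22.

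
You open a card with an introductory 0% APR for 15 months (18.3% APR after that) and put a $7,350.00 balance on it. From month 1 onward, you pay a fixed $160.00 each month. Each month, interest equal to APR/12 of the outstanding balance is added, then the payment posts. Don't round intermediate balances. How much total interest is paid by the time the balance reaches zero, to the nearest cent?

$1,797.76

Promo months 1–15 at r₀ = 0%/12 = 0; months 16+ at r₁ = 18.3%/12 = 0.01525.
After month 15 (no interest yet): B = $7,350.00 − 15·$160.00 = $4,950.00.
Then at r₁ with $160.00/mo: n₂ = −ln(1 − r₁·B/P)/ln(1+r₁) ≈ 42.17 → 43 more payments.
Total paid = 57·$160.00 + $27.76 = $9,147.76; interest = $9,147.76 − $7,350.00 = $1,797.76.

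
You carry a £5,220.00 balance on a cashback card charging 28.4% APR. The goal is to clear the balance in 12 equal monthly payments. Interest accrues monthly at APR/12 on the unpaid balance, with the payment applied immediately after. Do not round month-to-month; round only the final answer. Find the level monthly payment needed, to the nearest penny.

Monthly rate r = 28.4%/12 = 2.36667% = 0.0236667.
Level-payment amortization: P = B₀·r / (1 − (1+r)^(−n)) = 5220.00·0.0236667 / (1 − 1.02367^(−12)).
Denominator 1 − (1+r)^(−12) = 0.244738652.
P = 123.54 / 0.244738652 ≈ 504.78.

£504.78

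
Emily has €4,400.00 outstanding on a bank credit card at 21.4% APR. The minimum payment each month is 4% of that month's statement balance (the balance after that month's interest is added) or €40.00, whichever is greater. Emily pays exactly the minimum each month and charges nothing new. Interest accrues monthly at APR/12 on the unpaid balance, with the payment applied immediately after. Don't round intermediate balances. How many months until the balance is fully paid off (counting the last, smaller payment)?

98 months

Monthly rate r = 21.4%/12 = 1.78333% = 0.0178333.
While 4% of the post-interest balance exceeds €40.00, each month B ← (B·(1+r))·(1 − 0.04), i.e. B shrinks by the factor (1+r)·0.96 = 0.97712.
This holds for months 1–65. Entering month 66 the balance is €977.39; 4% of the post-interest balance is now below €40.00, so the flat €40.00 minimum applies from here.
From month 66 a fixed €40.00 at rate r clears €977.39 in 33 more payments. Total: 65 + 33 = 98 months.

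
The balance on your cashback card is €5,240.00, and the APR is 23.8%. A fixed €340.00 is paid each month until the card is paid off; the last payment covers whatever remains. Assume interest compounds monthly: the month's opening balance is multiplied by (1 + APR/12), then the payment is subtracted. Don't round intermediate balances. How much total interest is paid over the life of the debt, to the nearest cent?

€1,076.40

Monthly rate r = 23.8%/12 = 1.98333% = 0.0198333.
Payoff takes n = ⌈−ln(1 − rB₀/P)/ln(1+r)⌉ = ⌈18.575⌉ = 19 payments; the last is €196.40.
Total paid = 18·€340.00 + €196.40 = €6,316.40.
Total interest = total paid − principal = €6,316.40 − €5,240.00 = €1,076.40.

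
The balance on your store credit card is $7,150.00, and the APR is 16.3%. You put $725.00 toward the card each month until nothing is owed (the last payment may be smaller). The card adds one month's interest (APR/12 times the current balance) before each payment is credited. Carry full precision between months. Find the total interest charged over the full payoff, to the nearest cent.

Monthly rate r = 16.3%/12 = 1.35833% = 0.0135833.
Payoff takes n = ⌈−ln(1 − rB₀/P)/ln(1+r)⌉ = ⌈10.660⌉ = 11 payments; the last is $479.61.
Total paid = 10·$725.00 + $479.61 = $7,729.61.
Total interest = total paid − principal = $7,729.61 − $7,150.00 = $579.61.

$579.61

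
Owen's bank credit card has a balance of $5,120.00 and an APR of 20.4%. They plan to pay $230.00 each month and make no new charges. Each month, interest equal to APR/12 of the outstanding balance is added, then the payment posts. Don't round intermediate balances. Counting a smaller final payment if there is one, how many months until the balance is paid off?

Monthly rate r = 20.4%/12 = 1.7% = 0.017.
Recurrence: B ← B·(1+r) − $230.00.
Month 1: interest $87.04; balance after payment $4,977.04.
Month 2: interest $84.61; balance after payment $4,831.65.
Closed form: n = −ln(1 − rB₀/P)/ln(1+r) = −ln(0.62157)/ln(1.017) ≈ 28.209, so the balance reaches zero during payment 29.

29 payments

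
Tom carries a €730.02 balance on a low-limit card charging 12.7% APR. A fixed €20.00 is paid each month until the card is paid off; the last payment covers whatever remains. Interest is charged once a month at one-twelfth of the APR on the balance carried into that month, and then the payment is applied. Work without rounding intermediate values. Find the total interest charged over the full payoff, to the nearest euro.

Monthly rate r = 12.7%/12 = 1.05833% = 0.0105833.
Payoff takes n = ⌈−ln(1 − rB₀/P)/ln(1+r)⌉ = ⌈46.378⌉ = 47 payments; the last is €7.58.
Total paid = 46·€20.00 + €7.58 = €927.58.
Total interest = total paid − principal = €927.58 − €730.02 = €197.56.

€198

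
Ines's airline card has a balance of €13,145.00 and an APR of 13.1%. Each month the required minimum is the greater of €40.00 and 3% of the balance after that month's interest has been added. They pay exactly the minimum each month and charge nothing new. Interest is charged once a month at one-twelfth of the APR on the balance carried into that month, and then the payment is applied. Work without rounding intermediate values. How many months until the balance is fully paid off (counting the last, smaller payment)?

159 months

Monthly rate r = 13.1%/12 = 1.09167% = 0.0109167.
While 3% of the post-interest balance exceeds €40.00, each month B ← (B·(1+r))·(1 − 0.03), i.e. B shrinks by the factor (1+r)·0.97 = 0.98059.
This holds for months 1–118. Entering month 119 the balance is €1,300.88; 3% of the post-interest balance is now below €40.00, so the flat €40.00 minimum applies from here.
From month 119 a fixed €40.00 at rate r clears €1,300.88 in 41 more payments. Total: 118 + 41 = 159 months.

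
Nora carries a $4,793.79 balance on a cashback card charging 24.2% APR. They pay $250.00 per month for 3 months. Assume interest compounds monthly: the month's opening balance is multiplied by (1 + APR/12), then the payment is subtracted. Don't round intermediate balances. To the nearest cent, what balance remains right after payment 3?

$4,324.48

Monthly rate r = 24.2%/12 = 2.01667% = 0.0201667.
Each month: B ← B·(1+r) − $250.00.
Month 1: interest $96.67; balance after payment $4,640.46.
Month 2: interest $93.58; balance after payment $4,484.05.
Month 3: interest $90.43; balance after payment $4,324.48.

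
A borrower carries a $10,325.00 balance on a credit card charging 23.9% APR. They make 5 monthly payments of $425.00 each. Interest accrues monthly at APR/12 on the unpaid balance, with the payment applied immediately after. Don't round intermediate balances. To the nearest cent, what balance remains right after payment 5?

$9,183.63

Monthly rate r = 23.9%/12 = 1.99167% = 0.0199167.
Each month: B ← B·(1+r) − $425.00.
Month 1: interest $205.64; balance after payment $10,105.64.
Month 2: interest $201.27; balance after payment $9,881.91.
Month 3: interest $196.81; balance after payment $9,653.72.
Month 4: interest $192.27; balance after payment $9,420.99.
Month 5: interest $187.63; balance after payment $9,183.63.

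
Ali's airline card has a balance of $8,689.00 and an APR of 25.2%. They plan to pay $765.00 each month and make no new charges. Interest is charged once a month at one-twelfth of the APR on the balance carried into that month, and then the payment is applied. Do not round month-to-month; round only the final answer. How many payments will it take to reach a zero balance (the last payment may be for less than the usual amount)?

Monthly rate r = 25.2%/12 = 2.1% = 0.021.
Recurrence: B ← B·(1+r) − $765.00.
Month 1: interest $182.47; balance after payment $8,106.47.
Month 2: interest $170.24; balance after payment $7,511.70.
Closed form: n = −ln(1 − rB₀/P)/ln(1+r) = −ln(0.76148)/ln(1.021) ≈ 13.112, so the balance reaches zero during payment 14.

14 months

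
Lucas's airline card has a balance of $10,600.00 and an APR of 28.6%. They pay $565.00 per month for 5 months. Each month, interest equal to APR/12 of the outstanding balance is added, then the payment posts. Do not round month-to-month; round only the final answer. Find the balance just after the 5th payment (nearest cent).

$8,961.92

Monthly rate r = 28.6%/12 = 2.38333% = 0.0238333.
Each month: B ← B·(1+r) − $565.00.
Month 1: interest $252.63; balance after payment $10,287.63.
Month 2: interest $245.19; balance after payment $9,967.82.
Month 3: interest $237.57; balance after payment $9,640.39.
Month 4: interest $229.76; balance after payment $9,305.15.
Month 5: interest $221.77; balance after payment $8,961.92.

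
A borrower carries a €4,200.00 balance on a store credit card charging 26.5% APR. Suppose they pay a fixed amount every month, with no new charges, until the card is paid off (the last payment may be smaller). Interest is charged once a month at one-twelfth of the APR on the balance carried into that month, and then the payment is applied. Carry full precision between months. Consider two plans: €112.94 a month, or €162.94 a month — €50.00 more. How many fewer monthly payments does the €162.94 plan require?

40 fewer payments

Monthly rate r = 26.5%/12 = 2.20833% = 0.0220833.
At €112.94/mo: n = ⌈−ln(1 − rB₀/P)/ln(1+r)⌉ = 79 payments (last €92.80); total interest = total paid − €4,200.00 = €4,702.12.
At €162.94/mo: 39 payments (last €91.01); total interest €2,082.73.
Payments saved = 79 − 39 = 40.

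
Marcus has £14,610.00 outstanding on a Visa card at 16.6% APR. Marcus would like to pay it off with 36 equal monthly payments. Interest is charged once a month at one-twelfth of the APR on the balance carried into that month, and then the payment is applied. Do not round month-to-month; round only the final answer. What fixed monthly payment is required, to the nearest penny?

£517.98

Monthly rate r = 16.6%/12 = 1.38333% = 0.0138333.
Level-payment amortization: P = B₀·r / (1 − (1+r)^(−n)) = 14610.00·0.0138333 / (1 − 1.01383^(−36)).
Denominator 1 − (1+r)^(−36) = 0.390177251.
P = 202.105 / 0.390177251 ≈ 517.98.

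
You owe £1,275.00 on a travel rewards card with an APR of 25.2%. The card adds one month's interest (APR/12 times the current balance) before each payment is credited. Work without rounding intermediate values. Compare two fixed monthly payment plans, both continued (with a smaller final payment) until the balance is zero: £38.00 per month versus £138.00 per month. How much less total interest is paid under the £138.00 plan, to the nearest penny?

£797.17

Monthly rate r = 25.2%/12 = 2.1% = 0.021.
At £38.00/mo: n = ⌈−ln(1 − rB₀/P)/ln(1+r)⌉ = 59 payments (last £25.79); total interest = total paid − £1,275.00 = £954.79.
At £138.00/mo: 11 payments (last £52.62); total interest £157.62.
Interest saved = £954.79 − £157.62 = £797.17.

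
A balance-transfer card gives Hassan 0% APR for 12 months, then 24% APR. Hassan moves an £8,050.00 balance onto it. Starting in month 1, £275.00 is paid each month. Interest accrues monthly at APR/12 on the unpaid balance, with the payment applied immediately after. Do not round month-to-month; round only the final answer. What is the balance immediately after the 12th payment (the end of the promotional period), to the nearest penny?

Promo months 1–12 at r₀ = 0%/12 = 0; months 13+ at r₁ = 24%/12 = 0.02.
After month 12 (no interest yet): B = £8,050.00 − 12·£275.00 = £4,750.00.

£4,750.00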